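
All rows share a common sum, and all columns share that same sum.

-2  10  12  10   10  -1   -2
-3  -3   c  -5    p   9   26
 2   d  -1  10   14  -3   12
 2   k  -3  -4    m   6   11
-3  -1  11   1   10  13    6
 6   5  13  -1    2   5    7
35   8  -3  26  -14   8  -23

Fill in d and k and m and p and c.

Rows 1 and 5 both sum to 37, so that's the common total.
The known cells in column 3 total 29, leaving 37 − 29 = 8 for the blank.
The known cells in row 3 total 34, leaving 37 − 34 = 3 for the blank.
The known cells in column 2 total 22, leaving 37 − 22 = 15 for the blank.
The known cells in row 4 total 27, leaving 37 − 27 = 10 for the blank.
The known cells in row 2 total 32, leaving 37 − 32 = 5 for the blank.

d = 3, k = 15, m = 10, p = 5, c = 8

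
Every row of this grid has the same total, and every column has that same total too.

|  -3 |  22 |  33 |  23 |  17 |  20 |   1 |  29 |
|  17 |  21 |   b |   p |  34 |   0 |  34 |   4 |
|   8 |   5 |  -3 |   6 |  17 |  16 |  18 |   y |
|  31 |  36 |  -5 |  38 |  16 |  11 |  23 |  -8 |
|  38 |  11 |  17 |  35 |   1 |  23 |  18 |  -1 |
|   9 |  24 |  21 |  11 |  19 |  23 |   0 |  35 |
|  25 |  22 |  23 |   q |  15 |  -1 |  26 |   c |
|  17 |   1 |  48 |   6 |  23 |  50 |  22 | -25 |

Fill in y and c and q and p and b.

Rows 1 and 4 both sum to 142, so that's the common total.
Column 3 has 33 − 3 − 5 + 17 + 21 + 23 + 48 = 134; the blank must be 142 − 134 = 8.
Row 3 has 8 + 5 − 3 + 6 + 17 + 16 + 18 = 67; the blank must be 142 − 67 = 75.
Column 8 has 29 + 4 + 75 − 8 − 1 + 35 − 25 = 109; the blank must be 142 − 109 = 33.
Row 7 has 25 + 22 + 23 + 15 − 1 + 26 + 33 = 143; the blank must be 142 − 143 = -1.
Row 2 has 17 + 21 + 8 + 34 + 0 + 34 + 4 = 118; the blank must be 142 − 118 = 24.

y = 75, c = 33, q = -1, p = 24, b = 8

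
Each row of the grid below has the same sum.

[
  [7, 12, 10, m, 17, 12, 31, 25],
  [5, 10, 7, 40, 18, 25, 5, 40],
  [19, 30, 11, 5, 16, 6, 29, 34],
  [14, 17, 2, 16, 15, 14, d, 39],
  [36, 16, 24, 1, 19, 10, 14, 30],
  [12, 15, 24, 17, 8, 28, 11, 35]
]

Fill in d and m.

Rows 3 and 5 both add up to 150, so every row sums to 150.
Row 4: 14 + 17 + 2 + 16 + 15 + 14 + 39 = 117, so the missing entry is 150 − 117 = 33.
Row 1: 7 + 12 + 10 + 17 + 12 + 31 + 25 = 114, so the missing entry is 150 − 114 = 36.

d = 33, m = 36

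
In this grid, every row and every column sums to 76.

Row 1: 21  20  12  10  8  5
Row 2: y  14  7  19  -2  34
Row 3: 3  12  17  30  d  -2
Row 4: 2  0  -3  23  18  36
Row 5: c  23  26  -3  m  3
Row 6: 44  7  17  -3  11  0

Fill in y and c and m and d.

Row 2: 14 + 7 + 19 − 2 + 34 = 72, so its missing entry is 76 − 72 = 4.
Row 3: 3 + 12 + 17 + 30 − 2 = 60, so its missing entry is 76 − 60 = 16.
Column 1: 21 + 4 + 3 + 2 + 44 = 74, so its missing entry is 76 − 74 = 2.
Row 5: 2 + 23 + 26 − 3 + 3 = 51, so its missing entry is 76 − 51 = 25.

y = 4, c = 2, m = 25, d = 16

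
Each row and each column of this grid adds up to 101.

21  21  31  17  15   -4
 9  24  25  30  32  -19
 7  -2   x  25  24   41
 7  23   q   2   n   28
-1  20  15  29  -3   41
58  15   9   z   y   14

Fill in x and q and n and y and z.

The known cells in row 3 total 95, leaving 101 − 95 = 6 for the blank.
The known cells in column 4 total 103, leaving 101 − 103 = -2 for the blank.
The known cells in row 6 total 94, leaving 101 − 94 = 7 for the blank.
The known cells in column 5 total 75, leaving 101 − 75 = 26 for the blank.
The known cells in row 4 total 86, leaving 101 − 86 = 15 for the blank.

x = 6, q = 15, n = 26, y = 7, z = -2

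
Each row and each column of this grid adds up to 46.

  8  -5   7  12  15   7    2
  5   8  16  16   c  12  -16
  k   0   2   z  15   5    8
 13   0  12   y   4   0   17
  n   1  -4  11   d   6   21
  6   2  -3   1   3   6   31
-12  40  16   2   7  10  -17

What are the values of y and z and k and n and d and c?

y = 0, z = 4, k = 12, n = 14, d = -3, c = 5

Row 2 has 5 + 8 + 16 + 16 + 12 − 16 = 41; the blank must be 46 − 41 = 5.
Column 5 has 15 + 5 + 15 + 4 + 3 + 7 = 49; the blank must be 46 − 49 = -3.
Row 5 has 1 − 4 + 11 − 3 + 6 + 21 = 32; the blank must be 46 − 32 = 14.
Column 1 has 8 + 5 + 13 + 14 + 6 − 12 = 34; the blank must be 46 − 34 = 12.
Row 3 has 12 + 0 + 2 + 15 + 5 + 8 = 42; the blank must be 46 − 42 = 4.
Row 4 has 13 + 0 + 12 + 4 + 0 + 17 = 46; the blank must be 46 − 46 = 0.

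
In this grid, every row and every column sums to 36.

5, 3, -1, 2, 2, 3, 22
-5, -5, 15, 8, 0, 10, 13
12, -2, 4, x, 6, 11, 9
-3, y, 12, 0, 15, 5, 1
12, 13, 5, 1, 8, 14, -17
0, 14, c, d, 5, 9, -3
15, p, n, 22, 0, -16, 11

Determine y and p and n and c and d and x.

Row 4: -3 + 12 + 0 + 15 + 5 + 1 = 30, so its missing entry is 36 − 30 = 6.
Column 2: 3 − 5 − 2 + 6 + 13 + 14 = 29, so its missing entry is 36 − 29 = 7.
Row 7: 15 + 7 + 22 + 0 − 16 + 11 = 39, so its missing entry is 36 − 39 = -3.
Row 3: 12 − 2 + 4 + 6 + 11 + 9 = 40, so its missing entry is 36 − 40 = -4.
Column 4: 2 + 8 − 4 + 0 + 1 + 22 = 29, so its missing entry is 36 − 29 = 7.
Row 6: 0 + 14 + 7 + 5 + 9 − 3 = 32, so its missing entry is 36 − 32 = 4.

y = 6, p = 7, n = -3, c = 4, d = 7, x = -4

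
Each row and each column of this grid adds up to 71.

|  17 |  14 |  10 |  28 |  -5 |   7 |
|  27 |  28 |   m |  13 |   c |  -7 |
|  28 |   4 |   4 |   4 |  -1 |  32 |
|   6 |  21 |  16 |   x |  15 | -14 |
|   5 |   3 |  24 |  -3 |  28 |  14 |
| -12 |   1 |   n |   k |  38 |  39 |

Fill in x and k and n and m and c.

x = 27, k = 2, n = 3, m = 14, c = -4

Column 5: -5 − 1 + 15 + 28 + 38 = 75, so its missing entry is 71 − 75 = -4.
Row 2: 27 + 28 + 13 − 4 − 7 = 57, so its missing entry is 71 − 57 = 14.
Row 4: 6 + 21 + 16 + 15 − 14 = 44, so its missing entry is 71 − 44 = 27.
Column 4: 28 + 13 + 4 + 27 − 3 = 69, so its missing entry is 71 − 69 = 2.
Row 6: -12 + 1 + 2 + 38 + 39 = 68, so its missing entry is 71 − 68 = 3.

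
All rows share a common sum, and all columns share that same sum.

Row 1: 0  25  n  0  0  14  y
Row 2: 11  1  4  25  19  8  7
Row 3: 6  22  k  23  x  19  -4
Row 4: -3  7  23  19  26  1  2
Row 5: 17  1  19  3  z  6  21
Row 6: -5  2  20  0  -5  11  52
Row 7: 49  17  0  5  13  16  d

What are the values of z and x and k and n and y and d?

z = 8, x = 14, k = -5, n = 14, y = 22, d = -25

Rows 2 and 4 both sum to 75, so that's the common total.
Row 5 has 17 + 1 + 19 + 3 + 6 + 21 = 67; the blank must be 75 − 67 = 8.
Column 5 has 0 + 19 + 26 + 8 − 5 + 13 = 61; the blank must be 75 − 61 = 14.
Row 3 has 6 + 22 + 23 + 14 + 19 − 4 = 80; the blank must be 75 − 80 = -5.
Column 3 has 4 − 5 + 23 + 19 + 20 + 0 = 61; the blank must be 75 − 61 = 14.
Row 1 has 0 + 25 + 14 + 0 + 0 + 14 = 53; the blank must be 75 − 53 = 22.
Row 7 has 49 + 17 + 0 + 5 + 13 + 16 = 100; the blank must be 75 − 100 = -25.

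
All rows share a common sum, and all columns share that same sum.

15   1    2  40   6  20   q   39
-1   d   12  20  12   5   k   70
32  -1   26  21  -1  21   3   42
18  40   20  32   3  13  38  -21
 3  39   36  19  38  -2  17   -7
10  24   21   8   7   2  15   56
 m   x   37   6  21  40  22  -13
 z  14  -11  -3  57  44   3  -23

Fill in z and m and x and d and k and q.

Rows 3 and 4 both sum to 143, so that's the common total.
The known cells in row 8 total 81, leaving 143 − 81 = 62 for the blank.
The known cells in row 1 total 123, leaving 143 − 123 = 20 for the blank.
The known cells in column 1 total 139, leaving 143 − 139 = 4 for the blank.
The known cells in row 7 total 117, leaving 143 − 117 = 26 for the blank.
The known cells in column 2 total 143, leaving 143 − 143 = 0 for the blank.
The known cells in row 2 total 118, leaving 143 − 118 = 25 for the blank.

z = 62, m = 4, x = 26, d = 0, k = 25, q = 20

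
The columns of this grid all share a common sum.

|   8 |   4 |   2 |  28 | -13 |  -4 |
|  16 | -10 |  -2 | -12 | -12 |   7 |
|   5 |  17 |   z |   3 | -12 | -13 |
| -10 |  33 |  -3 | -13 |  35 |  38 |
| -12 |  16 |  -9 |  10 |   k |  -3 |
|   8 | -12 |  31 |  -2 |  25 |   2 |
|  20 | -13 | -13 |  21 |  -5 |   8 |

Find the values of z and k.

Column 2 sums to 35 and so does column 6; that's the common total.
In column 3 the known cells total 6, leaving 35 − 6 = 29.
In column 5 the known cells total 18, leaving 35 − 18 = 17.

z = 29, k = 17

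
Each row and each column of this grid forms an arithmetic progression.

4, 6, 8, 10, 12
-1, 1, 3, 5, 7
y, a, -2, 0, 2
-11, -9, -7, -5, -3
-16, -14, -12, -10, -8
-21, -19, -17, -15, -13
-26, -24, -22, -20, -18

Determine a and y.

a = -4, y = -6

Along each row the entries change by 2 per step; down each column they change by -5.
Row 3: from -2 at column 3, stepping by 2 to column 2 gives -4.
Row 3: from -2 at column 3, stepping by 2 to column 1 gives -6.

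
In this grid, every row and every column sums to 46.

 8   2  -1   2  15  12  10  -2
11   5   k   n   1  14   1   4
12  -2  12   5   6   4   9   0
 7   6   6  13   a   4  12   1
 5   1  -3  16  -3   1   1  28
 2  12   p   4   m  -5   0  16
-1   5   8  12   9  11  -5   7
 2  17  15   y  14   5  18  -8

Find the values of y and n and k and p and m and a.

y = -17, n = 11, k = -1, p = 10, m = 7, a = -3

The known cells in row 4 total 49, leaving 46 − 49 = -3 for the blank.
The known cells in column 5 total 39, leaving 46 − 39 = 7 for the blank.
The known cells in row 8 total 63, leaving 46 − 63 = -17 for the blank.
The known cells in column 4 total 35, leaving 46 − 35 = 11 for the blank.
The known cells in row 2 total 47, leaving 46 − 47 = -1 for the blank.
The known cells in row 6 total 36, leaving 46 − 36 = 10 for the blank.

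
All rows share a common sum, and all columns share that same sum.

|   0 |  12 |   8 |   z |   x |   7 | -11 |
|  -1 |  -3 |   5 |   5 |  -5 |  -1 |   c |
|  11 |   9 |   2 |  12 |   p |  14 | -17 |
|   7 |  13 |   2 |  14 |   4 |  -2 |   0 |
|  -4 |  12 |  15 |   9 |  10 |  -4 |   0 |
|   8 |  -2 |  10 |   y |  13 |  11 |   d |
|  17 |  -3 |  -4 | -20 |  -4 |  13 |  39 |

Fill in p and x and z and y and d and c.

p = 7, x = 13, z = 9, y = 9, d = -11, c = 38

Rows 4 and 5 both sum to 38, so that's the common total.
Row 3 has 11 + 9 + 2 + 12 + 14 − 17 = 31; the blank must be 38 − 31 = 7.
Column 5 has -5 + 7 + 4 + 10 + 13 − 4 = 25; the blank must be 38 − 25 = 13.
Row 1 has 0 + 12 + 8 + 13 + 7 − 11 = 29; the blank must be 38 − 29 = 9.
Column 4 has 9 + 5 + 12 + 14 + 9 − 20 = 29; the blank must be 38 − 29 = 9.
Row 6 has 8 − 2 + 10 + 9 + 13 + 11 = 49; the blank must be 38 − 49 = -11.
Row 2 has -1 − 3 + 5 + 5 − 5 − 1 = 0; the blank must be 38 − 0 = 38.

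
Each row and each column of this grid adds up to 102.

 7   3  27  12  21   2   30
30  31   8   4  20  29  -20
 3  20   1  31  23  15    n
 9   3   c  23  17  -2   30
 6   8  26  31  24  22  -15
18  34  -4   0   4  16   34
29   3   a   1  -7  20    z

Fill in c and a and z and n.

Row 4: 9 + 3 + 23 + 17 − 2 + 30 = 80, so its missing entry is 102 − 80 = 22.
Column 3: 27 + 8 + 1 + 22 + 26 − 4 = 80, so its missing entry is 102 − 80 = 22.
Row 7: 29 + 3 + 22 + 1 − 7 + 20 = 68, so its missing entry is 102 − 68 = 34.
Row 3: 3 + 20 + 1 + 31 + 23 + 15 = 93, so its missing entry is 102 − 93 = 9.

c = 22, a = 22, z = 34, n = 9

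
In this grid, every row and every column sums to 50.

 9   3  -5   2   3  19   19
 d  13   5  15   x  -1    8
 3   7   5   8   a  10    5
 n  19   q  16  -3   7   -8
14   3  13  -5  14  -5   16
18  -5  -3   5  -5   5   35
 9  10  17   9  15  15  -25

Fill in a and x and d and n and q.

a = 12, x = 14, d = -4, n = 1, q = 18

Row 3: 3 + 7 + 5 + 8 + 10 + 5 = 38, so its missing entry is 50 − 38 = 12.
Column 5: 3 + 12 − 3 + 14 − 5 + 15 = 36, so its missing entry is 50 − 36 = 14.
Row 2: 13 + 5 + 15 + 14 − 1 + 8 = 54, so its missing entry is 50 − 54 = -4.
Column 1: 9 − 4 + 3 + 14 + 18 + 9 = 49, so its missing entry is 50 − 49 = 1.
Row 4: 1 + 19 + 16 − 3 + 7 − 8 = 32, so its missing entry is 50 − 32 = 18.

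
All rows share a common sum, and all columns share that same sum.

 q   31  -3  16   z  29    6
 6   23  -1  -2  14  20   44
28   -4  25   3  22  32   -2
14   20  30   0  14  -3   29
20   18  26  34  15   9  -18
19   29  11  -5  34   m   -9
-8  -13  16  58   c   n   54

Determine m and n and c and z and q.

m = 25, n = -8, c = 5, z = 0, q = 25

Rows 2 and 3 both sum to 104, so that's the common total.
The known cells in row 6 total 79, leaving 104 − 79 = 25 for the blank.
The known cells in column 6 total 112, leaving 104 − 112 = -8 for the blank.
The known cells in column 1 total 79, leaving 104 − 79 = 25 for the blank.
The known cells in row 1 total 104, leaving 104 − 104 = 0 for the blank.
The known cells in row 7 total 99, leaving 104 − 99 = 5 for the blank.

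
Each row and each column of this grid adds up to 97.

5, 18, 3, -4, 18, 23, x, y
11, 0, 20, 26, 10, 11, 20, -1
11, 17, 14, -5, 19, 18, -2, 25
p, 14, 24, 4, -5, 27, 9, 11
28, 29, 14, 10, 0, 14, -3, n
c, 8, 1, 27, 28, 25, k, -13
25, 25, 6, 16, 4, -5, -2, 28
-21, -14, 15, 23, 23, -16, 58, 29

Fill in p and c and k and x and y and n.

p = 13, c = 25, k = -4, x = 21, y = 13, n = 5

Row 4 has 14 + 24 + 4 − 5 + 27 + 9 + 11 = 84; the blank must be 97 − 84 = 13.
Column 1 has 5 + 11 + 11 + 13 + 28 + 25 − 21 = 72; the blank must be 97 − 72 = 25.
Row 6 has 25 + 8 + 1 + 27 + 28 + 25 − 13 = 101; the blank must be 97 − 101 = -4.
Column 7 has 20 − 2 + 9 − 3 − 4 − 2 + 58 = 76; the blank must be 97 − 76 = 21.
Row 1 has 5 + 18 + 3 − 4 + 18 + 23 + 21 = 84; the blank must be 97 − 84 = 13.
Row 5 has 28 + 29 + 14 + 10 + 0 + 14 − 3 = 92; the blank must be 97 − 92 = 5.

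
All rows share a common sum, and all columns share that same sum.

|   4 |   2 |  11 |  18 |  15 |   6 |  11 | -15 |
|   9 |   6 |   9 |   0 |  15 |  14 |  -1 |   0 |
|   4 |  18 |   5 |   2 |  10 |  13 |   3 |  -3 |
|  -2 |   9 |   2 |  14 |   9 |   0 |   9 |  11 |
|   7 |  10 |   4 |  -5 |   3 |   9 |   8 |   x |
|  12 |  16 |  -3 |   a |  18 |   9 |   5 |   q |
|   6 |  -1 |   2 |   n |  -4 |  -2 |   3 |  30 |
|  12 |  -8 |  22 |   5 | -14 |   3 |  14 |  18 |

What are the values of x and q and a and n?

x = 16, q = -5, a = 0, n = 18

Rows 1 and 2 both sum to 52, so that's the common total.
Row 7 has 6 − 1 + 2 − 4 − 2 + 3 + 30 = 34; the blank must be 52 − 34 = 18.
Column 4 has 18 + 0 + 2 + 14 − 5 + 18 + 5 = 52; the blank must be 52 − 52 = 0.
Row 5 has 7 + 10 + 4 − 5 + 3 + 9 + 8 = 36; the blank must be 52 − 36 = 16.
Row 6 has 12 + 16 − 3 + 0 + 18 + 9 + 5 = 57; the blank must be 52 − 57 = -5.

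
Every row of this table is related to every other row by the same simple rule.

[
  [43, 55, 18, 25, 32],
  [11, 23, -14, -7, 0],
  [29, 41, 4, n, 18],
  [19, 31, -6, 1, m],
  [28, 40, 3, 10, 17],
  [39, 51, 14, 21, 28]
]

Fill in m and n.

m = 8, n = 11

The difference between any two rows is the same in every column — this is an addition table with the headers hidden.
Row 4 minus row 1 is 31 − 55 = -24, so its entry in column 5 is 32 + (-24) = 8.
Row 3 minus row 1 is 41 − 55 = -14, so its entry in column 4 is 25 + (-14) = 11.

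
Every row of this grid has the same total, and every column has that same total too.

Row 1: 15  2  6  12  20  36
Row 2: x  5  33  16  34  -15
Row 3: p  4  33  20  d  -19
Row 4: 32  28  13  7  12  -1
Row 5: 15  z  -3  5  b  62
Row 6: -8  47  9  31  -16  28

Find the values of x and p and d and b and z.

Rows 1 and 4 both sum to 91, so that's the common total.
Row 2: 5 + 33 + 16 + 34 − 15 = 73, so its missing entry is 91 − 73 = 18.
Column 1: 15 + 18 + 32 + 15 − 8 = 72, so its missing entry is 91 − 72 = 19.
Row 3: 19 + 4 + 33 + 20 − 19 = 57, so its missing entry is 91 − 57 = 34.
Column 5: 20 + 34 + 34 + 12 − 16 = 84, so its missing entry is 91 − 84 = 7.
Row 5: 15 − 3 + 5 + 7 + 62 = 86, so its missing entry is 91 − 86 = 5.

x = 18, p = 19, d = 34, b = 7, z = 5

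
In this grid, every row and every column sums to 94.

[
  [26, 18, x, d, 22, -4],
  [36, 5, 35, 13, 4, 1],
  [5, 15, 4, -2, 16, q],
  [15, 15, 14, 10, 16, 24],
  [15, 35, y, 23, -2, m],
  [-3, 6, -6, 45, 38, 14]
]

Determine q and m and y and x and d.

q = 56, m = 3, y = 20, x = 27, d = 5

Column 4 has 13 − 2 + 10 + 23 + 45 = 89; the blank must be 94 − 89 = 5.
Row 1 has 26 + 18 + 5 + 22 − 4 = 67; the blank must be 94 − 67 = 27.
Column 3 has 27 + 35 + 4 + 14 − 6 = 74; the blank must be 94 − 74 = 20.
Row 5 has 15 + 35 + 20 + 23 − 2 = 91; the blank must be 94 − 91 = 3.
Row 3 has 5 + 15 + 4 − 2 + 16 = 38; the blank must be 94 − 38 = 56.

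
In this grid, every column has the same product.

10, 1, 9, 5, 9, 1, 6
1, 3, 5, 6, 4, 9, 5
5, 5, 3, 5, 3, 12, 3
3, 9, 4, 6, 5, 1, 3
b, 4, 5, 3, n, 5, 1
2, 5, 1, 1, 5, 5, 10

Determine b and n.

b = 9, n = 1

Columns 2 and 6 each multiply to 2700, so every column has product 2700.
Column 1: 10×1×5×3×2 = 300, so the missing entry is 2700 ÷ 300 = 9.
Column 5: 9×4×3×5×5 = 2700, so the missing entry is 2700 ÷ 2700 = 1.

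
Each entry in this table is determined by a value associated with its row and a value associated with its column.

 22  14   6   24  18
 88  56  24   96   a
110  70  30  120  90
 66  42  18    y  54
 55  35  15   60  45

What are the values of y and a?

y = 72, a = 72

Each row is a constant multiple of every other row — this is a multiplication table with the headers hidden.
Row 4 is 42/14 = 3/1 times row 1, so its entry in column 4 is 24 × 3/1 = 72.
Row 2 is 56/14 = 4/1 times row 1, so its entry in column 5 is 18 × 4/1 = 72.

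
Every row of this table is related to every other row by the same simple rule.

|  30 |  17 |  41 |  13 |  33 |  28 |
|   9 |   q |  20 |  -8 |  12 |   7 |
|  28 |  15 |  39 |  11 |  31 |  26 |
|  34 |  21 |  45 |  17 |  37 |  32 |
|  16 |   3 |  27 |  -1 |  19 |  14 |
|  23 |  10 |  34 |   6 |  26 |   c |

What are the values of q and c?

The difference between any two rows is the same in every column — this is an addition table with the headers hidden.
Row 2 minus row 1 is -8 − 13 = -21, so its entry in column 2 is 17 + (-21) = -4.
Row 6 minus row 1 is 6 − 13 = -7, so its entry in column 6 is 28 + (-7) = 21.

q = -4, c = 21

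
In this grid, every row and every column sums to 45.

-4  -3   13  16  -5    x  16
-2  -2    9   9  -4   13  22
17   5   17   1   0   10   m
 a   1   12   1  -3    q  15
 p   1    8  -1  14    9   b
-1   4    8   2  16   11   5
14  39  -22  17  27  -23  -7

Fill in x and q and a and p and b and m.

Row 3 has 17 + 5 + 17 + 1 + 0 + 10 = 50; the blank must be 45 − 50 = -5.
Column 7 has 16 + 22 − 5 + 15 + 5 − 7 = 46; the blank must be 45 − 46 = -1.
Row 5 has 1 + 8 − 1 + 14 + 9 − 1 = 30; the blank must be 45 − 30 = 15.
Column 1 has -4 − 2 + 17 + 15 − 1 + 14 = 39; the blank must be 45 − 39 = 6.
Row 1 has -4 − 3 + 13 + 16 − 5 + 16 = 33; the blank must be 45 − 33 = 12.
Row 4 has 6 + 1 + 12 + 1 − 3 + 15 = 32; the blank must be 45 − 32 = 13.

x = 12, q = 13, a = 6, p = 15, b = -1, m = -5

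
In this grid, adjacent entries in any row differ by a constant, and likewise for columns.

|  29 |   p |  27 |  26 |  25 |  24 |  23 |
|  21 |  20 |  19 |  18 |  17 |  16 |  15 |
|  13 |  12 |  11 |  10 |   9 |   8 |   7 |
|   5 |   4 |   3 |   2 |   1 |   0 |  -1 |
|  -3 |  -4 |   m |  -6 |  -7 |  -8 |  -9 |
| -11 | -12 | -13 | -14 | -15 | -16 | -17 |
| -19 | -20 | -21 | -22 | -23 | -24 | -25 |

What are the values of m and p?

Along each row the entries change by -1 per step; down each column they change by -8.
Row 5: from -3 at column 1, stepping by -1 to column 3 gives -5.
Row 1: from 29 at column 1, stepping by -1 to column 2 gives 28.

m = -5, p = 28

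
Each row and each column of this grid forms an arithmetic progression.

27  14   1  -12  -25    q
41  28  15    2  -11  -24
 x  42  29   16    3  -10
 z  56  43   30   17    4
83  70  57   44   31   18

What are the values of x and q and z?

x = 55, q = -38, z = 69

Along each row the entries change by -13 per step; down each column they change by 14.
Row 3: from 42 at column 2, stepping by -13 to column 1 gives 55.
Row 1: from 27 at column 1, stepping by -13 to column 6 gives -38.
Row 4: from 56 at column 2, stepping by -13 to column 1 gives 69.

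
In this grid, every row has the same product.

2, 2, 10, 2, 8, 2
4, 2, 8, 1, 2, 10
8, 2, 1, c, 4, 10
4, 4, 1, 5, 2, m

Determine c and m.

Rows 1 and 2 each multiply to 1280, so every row has product 1280.
Row 3: 8×2×1×4×10 = 640, so the missing entry is 1280 ÷ 640 = 2.
Row 4: 4×4×1×5×2 = 160, so the missing entry is 1280 ÷ 160 = 8.

c = 2, m = 8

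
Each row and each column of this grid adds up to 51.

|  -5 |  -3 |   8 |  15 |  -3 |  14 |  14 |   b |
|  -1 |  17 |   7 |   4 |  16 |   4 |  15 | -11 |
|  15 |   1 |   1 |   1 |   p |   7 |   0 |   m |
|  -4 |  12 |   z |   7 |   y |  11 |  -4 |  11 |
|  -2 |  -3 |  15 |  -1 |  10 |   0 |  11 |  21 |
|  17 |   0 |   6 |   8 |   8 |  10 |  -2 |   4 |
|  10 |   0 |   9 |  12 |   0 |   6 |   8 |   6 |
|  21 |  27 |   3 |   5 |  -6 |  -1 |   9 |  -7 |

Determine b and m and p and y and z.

b = 11, m = 16, p = 10, y = 16, z = 2

Row 1 has -5 − 3 + 8 + 15 − 3 + 14 + 14 = 40; the blank must be 51 − 40 = 11.
Column 8 has 11 − 11 + 11 + 21 + 4 + 6 − 7 = 35; the blank must be 51 − 35 = 16.
Row 3 has 15 + 1 + 1 + 1 + 7 + 0 + 16 = 41; the blank must be 51 − 41 = 10.
Column 5 has -3 + 16 + 10 + 10 + 8 + 0 − 6 = 35; the blank must be 51 − 35 = 16.
Row 4 has -4 + 12 + 7 + 16 + 11 − 4 + 11 = 49; the blank must be 51 − 49 = 2.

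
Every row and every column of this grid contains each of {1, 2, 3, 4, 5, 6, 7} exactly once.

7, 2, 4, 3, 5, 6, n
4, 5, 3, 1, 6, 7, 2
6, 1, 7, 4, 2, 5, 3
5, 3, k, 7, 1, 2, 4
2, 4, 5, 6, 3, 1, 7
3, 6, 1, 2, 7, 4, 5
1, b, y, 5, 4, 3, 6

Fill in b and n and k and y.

At (row 7, col 2): column 2 already has {1, 2, 3, 4, 5, 6}, so the value is 7.
Cell (4,3): row 4 already has {1, 2, 3, 4, 5, 7} → 6.
At (row 7, col 3): row 7 already has {1, 3, 4, 5, 6, 7}, so the value is 2.
For row 1, column 7: row 1 already has {2, 3, 4, 5, 6, 7}; that leaves 1.

b = 7, n = 1, k = 6, y = 2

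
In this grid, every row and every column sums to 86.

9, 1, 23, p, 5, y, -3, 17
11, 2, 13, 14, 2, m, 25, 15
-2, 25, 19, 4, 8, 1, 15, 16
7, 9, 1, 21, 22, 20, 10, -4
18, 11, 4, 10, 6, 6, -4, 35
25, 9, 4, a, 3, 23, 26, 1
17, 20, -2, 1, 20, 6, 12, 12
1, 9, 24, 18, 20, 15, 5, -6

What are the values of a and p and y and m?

Row 6 has 25 + 9 + 4 + 3 + 23 + 26 + 1 = 91; the blank must be 86 − 91 = -5.
Column 4 has 14 + 4 + 21 + 10 − 5 + 1 + 18 = 63; the blank must be 86 − 63 = 23.
Row 1 has 9 + 1 + 23 + 23 + 5 − 3 + 17 = 75; the blank must be 86 − 75 = 11.
Row 2 has 11 + 2 + 13 + 14 + 2 + 25 + 15 = 82; the blank must be 86 − 82 = 4.

a = -5, p = 23, y = 11, m = 4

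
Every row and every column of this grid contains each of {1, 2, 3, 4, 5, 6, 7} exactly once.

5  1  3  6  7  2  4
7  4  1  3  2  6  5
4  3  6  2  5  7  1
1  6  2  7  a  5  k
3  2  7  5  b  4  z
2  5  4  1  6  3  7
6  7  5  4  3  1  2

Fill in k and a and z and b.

Cell (5,5): row 5 is missing {1, 6} and column 5 is missing {1, 4} → 1.
For row 5, column 7: row 5 already has {1, 2, 3, 4, 5, 7}; that leaves 6.
Cell (4,5): column 5 already has {1, 2, 3, 5, 6, 7} → 4.
Cell (4,7): row 4 already has {1, 2, 4, 5, 6, 7} → 3.

k = 3, a = 4, z = 6, b = 1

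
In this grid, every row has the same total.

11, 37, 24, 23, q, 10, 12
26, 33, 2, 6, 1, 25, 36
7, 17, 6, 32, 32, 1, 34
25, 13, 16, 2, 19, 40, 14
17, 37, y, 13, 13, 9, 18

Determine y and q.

The complete rows each total 129.
Row 5 is missing 129 − 107 = 22 (since 17 + 37 + 13 + 13 + 9 + 18 = 107).
Row 1 is missing 129 − 117 = 12 (since 11 + 37 + 24 + 23 + 10 + 12 = 117).

y = 22, q = 12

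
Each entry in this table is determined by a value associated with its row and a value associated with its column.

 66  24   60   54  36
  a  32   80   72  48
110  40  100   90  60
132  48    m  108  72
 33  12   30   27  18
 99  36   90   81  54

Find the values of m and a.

m = 120, a = 88

Each row is a constant multiple of every other row — this is a multiplication table with the headers hidden.
Row 4 is 72/36 = 2/1 times row 1, so its entry in column 3 is 60 × 2/1 = 120.
Row 2 is 48/36 = 4/3 times row 1, so its entry in column 1 is 66 × 4/3 = 88.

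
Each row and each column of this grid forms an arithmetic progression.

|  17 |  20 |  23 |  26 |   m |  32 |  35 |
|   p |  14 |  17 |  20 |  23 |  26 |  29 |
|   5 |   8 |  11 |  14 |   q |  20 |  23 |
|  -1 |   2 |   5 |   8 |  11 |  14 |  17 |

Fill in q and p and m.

Along each row the entries change by 3 per step; down each column they change by -6.
Row 3: from 5 at column 1, stepping by 3 to column 5 gives 17.
Row 2: from 14 at column 2, stepping by 3 to column 1 gives 11.
Row 1: from 17 at column 1, stepping by 3 to column 5 gives 29.

q = 17, p = 11, m = 29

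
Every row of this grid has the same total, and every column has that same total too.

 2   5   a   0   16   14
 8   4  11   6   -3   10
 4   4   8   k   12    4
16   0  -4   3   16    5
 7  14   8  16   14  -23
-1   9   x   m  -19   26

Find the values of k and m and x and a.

Rows 2 and 4 both sum to 36, so that's the common total.
Row 3: 4 + 4 + 8 + 12 + 4 = 32, so its missing entry is 36 − 32 = 4.
Row 1: 2 + 5 + 0 + 16 + 14 = 37, so its missing entry is 36 − 37 = -1.
Column 4: 0 + 6 + 4 + 3 + 16 = 29, so its missing entry is 36 − 29 = 7.
Row 6: -1 + 9 + 7 − 19 + 26 = 22, so its missing entry is 36 − 22 = 14.

k = 4, m = 7, x = 14, a = -1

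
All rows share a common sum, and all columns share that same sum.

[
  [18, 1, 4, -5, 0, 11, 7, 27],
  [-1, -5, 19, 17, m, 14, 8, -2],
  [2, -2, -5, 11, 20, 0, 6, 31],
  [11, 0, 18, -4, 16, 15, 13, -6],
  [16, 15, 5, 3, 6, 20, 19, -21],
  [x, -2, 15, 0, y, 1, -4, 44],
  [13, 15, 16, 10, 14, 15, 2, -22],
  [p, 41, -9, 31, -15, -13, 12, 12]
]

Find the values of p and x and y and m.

Rows 1 and 3 both sum to 63, so that's the common total.
Row 8 has 41 − 9 + 31 − 15 − 13 + 12 + 12 = 59; the blank must be 63 − 59 = 4.
Column 1 has 18 − 1 + 2 + 11 + 16 + 13 + 4 = 63; the blank must be 63 − 63 = 0.
Row 6 has 0 − 2 + 15 + 0 + 1 − 4 + 44 = 54; the blank must be 63 − 54 = 9.
Row 2 has -1 − 5 + 19 + 17 + 14 + 8 − 2 = 50; the blank must be 63 − 50 = 13.

p = 4, x = 0, y = 9, m = 13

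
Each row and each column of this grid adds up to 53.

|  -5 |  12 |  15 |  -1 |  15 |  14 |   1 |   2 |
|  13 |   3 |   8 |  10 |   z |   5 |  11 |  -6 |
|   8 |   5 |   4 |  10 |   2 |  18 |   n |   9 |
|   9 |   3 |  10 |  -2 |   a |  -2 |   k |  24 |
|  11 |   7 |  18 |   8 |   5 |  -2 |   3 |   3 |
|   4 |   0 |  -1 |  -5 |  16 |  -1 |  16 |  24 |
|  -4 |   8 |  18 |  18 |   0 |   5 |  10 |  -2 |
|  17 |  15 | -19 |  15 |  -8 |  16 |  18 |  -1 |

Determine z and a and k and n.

z = 9, a = 14, k = -3, n = -3

Row 3 has 8 + 5 + 4 + 10 + 2 + 18 + 9 = 56; the blank must be 53 − 56 = -3.
Row 2 has 13 + 3 + 8 + 10 + 5 + 11 − 6 = 44; the blank must be 53 − 44 = 9.
Column 5 has 15 + 9 + 2 + 5 + 16 + 0 − 8 = 39; the blank must be 53 − 39 = 14.
Row 4 has 9 + 3 + 10 − 2 + 14 − 2 + 24 = 56; the blank must be 53 − 56 = -3.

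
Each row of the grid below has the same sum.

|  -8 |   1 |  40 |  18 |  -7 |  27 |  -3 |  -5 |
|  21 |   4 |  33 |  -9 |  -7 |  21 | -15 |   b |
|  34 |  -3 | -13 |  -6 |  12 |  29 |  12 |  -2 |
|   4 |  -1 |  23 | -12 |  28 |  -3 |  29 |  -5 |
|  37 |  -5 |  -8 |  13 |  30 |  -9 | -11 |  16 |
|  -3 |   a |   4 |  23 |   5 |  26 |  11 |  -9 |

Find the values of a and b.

Rows 1 and 3 both add up to 63, so every row sums to 63.
Row 6: -3 + 4 + 23 + 5 + 26 + 11 − 9 = 57, so the missing entry is 63 − 57 = 6.
Row 2: 21 + 4 + 33 − 9 − 7 + 21 − 15 = 48, so the missing entry is 63 − 48 = 15.

a = 6, b = 15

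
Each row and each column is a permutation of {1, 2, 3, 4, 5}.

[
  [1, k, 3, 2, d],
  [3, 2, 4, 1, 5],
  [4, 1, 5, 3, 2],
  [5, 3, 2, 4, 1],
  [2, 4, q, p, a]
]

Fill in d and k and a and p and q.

For row 1, column 2: column 2 already has {1, 2, 3, 4}; that leaves 5.
At (row 1, col 5): row 1 already has {1, 2, 3, 5}, so the value is 4.
For row 5, column 5: column 5 already has {1, 2, 4, 5}; that leaves 3.
For row 5, column 4: column 4 already has {1, 2, 3, 4}; that leaves 5.
Cell (5,3): row 5 already has {2, 3, 4, 5} → 1.

d = 4, k = 5, a = 3, p = 5, q = 1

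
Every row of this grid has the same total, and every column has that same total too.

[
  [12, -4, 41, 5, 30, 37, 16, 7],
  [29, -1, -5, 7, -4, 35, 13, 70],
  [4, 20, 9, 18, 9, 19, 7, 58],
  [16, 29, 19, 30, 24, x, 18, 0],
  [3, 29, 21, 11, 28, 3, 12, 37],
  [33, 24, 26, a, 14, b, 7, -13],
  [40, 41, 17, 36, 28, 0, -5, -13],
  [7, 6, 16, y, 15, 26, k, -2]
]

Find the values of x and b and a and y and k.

x = 8, b = 16, a = 37, y = 0, k = 76

Rows 1 and 2 both sum to 144, so that's the common total.
The known cells in column 7 total 68, leaving 144 − 68 = 76 for the blank.
The known cells in row 8 total 144, leaving 144 − 144 = 0 for the blank.
The known cells in column 4 total 107, leaving 144 − 107 = 37 for the blank.
The known cells in row 6 total 128, leaving 144 − 128 = 16 for the blank.
The known cells in row 4 total 136, leaving 144 − 136 = 8 for the blank.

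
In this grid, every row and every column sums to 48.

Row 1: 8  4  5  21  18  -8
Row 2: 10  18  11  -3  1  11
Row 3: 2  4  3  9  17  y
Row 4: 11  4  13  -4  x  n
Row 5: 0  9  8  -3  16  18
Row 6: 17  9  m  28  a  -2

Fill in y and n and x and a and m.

The known cells in row 3 total 35, leaving 48 − 35 = 13 for the blank.
The known cells in column 6 total 32, leaving 48 − 32 = 16 for the blank.
The known cells in row 4 total 40, leaving 48 − 40 = 8 for the blank.
The known cells in column 5 total 60, leaving 48 − 60 = -12 for the blank.
The known cells in row 6 total 40, leaving 48 − 40 = 8 for the blank.

y = 13, n = 16, x = 8, a = -12, m = 8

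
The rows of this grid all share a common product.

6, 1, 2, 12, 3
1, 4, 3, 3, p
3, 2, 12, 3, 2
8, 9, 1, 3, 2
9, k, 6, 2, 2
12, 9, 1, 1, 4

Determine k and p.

Rows 3 and 4 each multiply to 432, so every row has product 432.
Row 5: 9×6×2×2 = 216, so the missing entry is 432 ÷ 216 = 2.
Row 2: 1×4×3×3 = 36, so the missing entry is 432 ÷ 36 = 12.

k = 2, p = 12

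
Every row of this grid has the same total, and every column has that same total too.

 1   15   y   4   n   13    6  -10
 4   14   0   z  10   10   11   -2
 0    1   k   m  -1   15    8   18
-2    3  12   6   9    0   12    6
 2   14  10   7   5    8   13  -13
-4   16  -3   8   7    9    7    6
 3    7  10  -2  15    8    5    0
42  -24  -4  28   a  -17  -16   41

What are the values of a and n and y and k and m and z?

Rows 4 and 5 both sum to 46, so that's the common total.
Row 8: 42 − 24 − 4 + 28 − 17 − 16 + 41 = 50, so its missing entry is 46 − 50 = -4.
Column 5: 10 − 1 + 9 + 5 + 7 + 15 − 4 = 41, so its missing entry is 46 − 41 = 5.
Row 1: 1 + 15 + 4 + 5 + 13 + 6 − 10 = 34, so its missing entry is 46 − 34 = 12.
Column 3: 12 + 0 + 12 + 10 − 3 + 10 − 4 = 37, so its missing entry is 46 − 37 = 9.
Row 3: 0 + 1 + 9 − 1 + 15 + 8 + 18 = 50, so its missing entry is 46 − 50 = -4.
Row 2: 4 + 14 + 0 + 10 + 10 + 11 − 2 = 47, so its missing entry is 46 − 47 = -1.

a = -4, n = 5, y = 12, k = 9, m = -4, z = -1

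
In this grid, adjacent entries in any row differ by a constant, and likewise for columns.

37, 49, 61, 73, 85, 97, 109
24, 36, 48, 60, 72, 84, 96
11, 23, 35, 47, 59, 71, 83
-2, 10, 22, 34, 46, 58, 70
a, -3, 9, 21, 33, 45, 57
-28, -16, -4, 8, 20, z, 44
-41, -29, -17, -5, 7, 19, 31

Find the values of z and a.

Along each row the entries change by 12 per step; down each column they change by -13.
Row 6: from -28 at column 1, stepping by 12 to column 6 gives 32.
Row 5: from -3 at column 2, stepping by 12 to column 1 gives -15.

z = 32, a = -15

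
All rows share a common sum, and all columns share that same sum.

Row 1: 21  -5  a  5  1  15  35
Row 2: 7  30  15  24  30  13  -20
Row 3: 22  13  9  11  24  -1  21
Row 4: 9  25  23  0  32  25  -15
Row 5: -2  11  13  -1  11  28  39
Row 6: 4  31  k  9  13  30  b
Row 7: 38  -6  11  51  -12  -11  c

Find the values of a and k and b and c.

a = 27, k = 1, b = 11, c = 28

Rows 2 and 3 both sum to 99, so that's the common total.
The known cells in row 7 total 71, leaving 99 − 71 = 28 for the blank.
The known cells in row 1 total 72, leaving 99 − 72 = 27 for the blank.
The known cells in column 7 total 88, leaving 99 − 88 = 11 for the blank.
The known cells in row 6 total 98, leaving 99 − 98 = 1 for the blank.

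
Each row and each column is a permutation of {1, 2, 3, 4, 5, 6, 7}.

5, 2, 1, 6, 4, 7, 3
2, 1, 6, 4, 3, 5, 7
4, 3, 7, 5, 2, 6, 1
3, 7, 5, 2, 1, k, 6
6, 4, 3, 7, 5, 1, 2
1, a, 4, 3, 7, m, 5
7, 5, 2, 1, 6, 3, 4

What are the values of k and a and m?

At (row 6, col 2): column 2 already has {1, 2, 3, 4, 5, 7}, so the value is 6.
Cell (6,6): row 6 already has {1, 3, 4, 5, 6, 7} → 2.
For row 4, column 6: row 4 already has {1, 2, 3, 5, 6, 7}; that leaves 4.

k = 4, a = 6, m = 2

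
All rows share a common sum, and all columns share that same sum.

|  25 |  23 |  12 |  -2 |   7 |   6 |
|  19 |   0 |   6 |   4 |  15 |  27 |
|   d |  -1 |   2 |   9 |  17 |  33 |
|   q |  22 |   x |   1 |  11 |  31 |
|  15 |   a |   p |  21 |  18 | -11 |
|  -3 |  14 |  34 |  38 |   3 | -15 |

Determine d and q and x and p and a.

Rows 1 and 2 both sum to 71, so that's the common total.
Row 3: -1 + 2 + 9 + 17 + 33 = 60, so its missing entry is 71 − 60 = 11.
Column 1: 25 + 19 + 11 + 15 − 3 = 67, so its missing entry is 71 − 67 = 4.
Row 4: 4 + 22 + 1 + 11 + 31 = 69, so its missing entry is 71 − 69 = 2.
Column 3: 12 + 6 + 2 + 2 + 34 = 56, so its missing entry is 71 − 56 = 15.
Row 5: 15 + 15 + 21 + 18 − 11 = 58, so its missing entry is 71 − 58 = 13.

d = 11, q = 4, x = 2, p = 15, a = 13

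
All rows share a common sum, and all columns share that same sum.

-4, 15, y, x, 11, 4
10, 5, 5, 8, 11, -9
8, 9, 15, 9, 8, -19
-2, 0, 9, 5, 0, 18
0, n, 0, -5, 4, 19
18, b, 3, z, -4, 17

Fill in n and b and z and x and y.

n = 12, b = -11, z = 7, x = 6, y = -2

Rows 2 and 3 both sum to 30, so that's the common total.
Column 3 has 5 + 15 + 9 + 0 + 3 = 32; the blank must be 30 − 32 = -2.
Row 1 has -4 + 15 − 2 + 11 + 4 = 24; the blank must be 30 − 24 = 6.
Column 4 has 6 + 8 + 9 + 5 − 5 = 23; the blank must be 30 − 23 = 7.
Row 6 has 18 + 3 + 7 − 4 + 17 = 41; the blank must be 30 − 41 = -11.
Row 5 has 0 + 0 − 5 + 4 + 19 = 18; the blank must be 30 − 18 = 12.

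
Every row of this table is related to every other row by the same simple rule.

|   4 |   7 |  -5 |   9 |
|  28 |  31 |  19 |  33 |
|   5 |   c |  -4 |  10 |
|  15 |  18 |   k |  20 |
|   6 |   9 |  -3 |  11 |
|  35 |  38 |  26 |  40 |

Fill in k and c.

k = 6, c = 8

The difference between any two rows is the same in every column — this is an addition table with the headers hidden.
Row 4 minus row 1 is 20 − 9 = 11, so its entry in column 3 is -5 + 11 = 6.
Row 3 minus row 1 is 10 − 9 = 1, so its entry in column 2 is 7 + 1 = 8.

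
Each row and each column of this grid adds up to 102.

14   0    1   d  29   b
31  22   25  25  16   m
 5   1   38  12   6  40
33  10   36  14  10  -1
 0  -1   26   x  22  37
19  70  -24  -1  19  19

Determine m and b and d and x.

m = -17, b = 24, d = 34, x = 18

Row 5 has 0 − 1 + 26 + 22 + 37 = 84; the blank must be 102 − 84 = 18.
Column 4 has 25 + 12 + 14 + 18 − 1 = 68; the blank must be 102 − 68 = 34.
Row 1 has 14 + 0 + 1 + 34 + 29 = 78; the blank must be 102 − 78 = 24.
Row 2 has 31 + 22 + 25 + 25 + 16 = 119; the blank must be 102 − 119 = -17.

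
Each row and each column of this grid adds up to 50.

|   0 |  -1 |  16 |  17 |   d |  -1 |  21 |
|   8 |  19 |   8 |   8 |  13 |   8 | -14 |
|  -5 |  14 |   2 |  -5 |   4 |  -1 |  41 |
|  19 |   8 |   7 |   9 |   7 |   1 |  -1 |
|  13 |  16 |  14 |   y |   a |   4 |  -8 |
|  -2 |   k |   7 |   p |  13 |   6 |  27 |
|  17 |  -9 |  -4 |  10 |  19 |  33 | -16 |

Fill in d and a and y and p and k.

d = -2, a = -4, y = 15, p = -4, k = 3

Row 1 has 0 − 1 + 16 + 17 − 1 + 21 = 52; the blank must be 50 − 52 = -2.
Column 5 has -2 + 13 + 4 + 7 + 13 + 19 = 54; the blank must be 50 − 54 = -4.
Row 5 has 13 + 16 + 14 − 4 + 4 − 8 = 35; the blank must be 50 − 35 = 15.
Column 2 has -1 + 19 + 14 + 8 + 16 − 9 = 47; the blank must be 50 − 47 = 3.
Row 6 has -2 + 3 + 7 + 13 + 6 + 27 = 54; the blank must be 50 − 54 = -4.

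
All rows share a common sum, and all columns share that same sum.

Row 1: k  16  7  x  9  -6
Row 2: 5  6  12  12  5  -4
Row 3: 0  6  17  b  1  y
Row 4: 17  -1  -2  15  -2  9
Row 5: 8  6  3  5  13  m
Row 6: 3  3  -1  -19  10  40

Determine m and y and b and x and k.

m = 1, y = -4, b = 16, x = 7, k = 3

Rows 2 and 4 both sum to 36, so that's the common total.
The known cells in column 1 total 33, leaving 36 − 33 = 3 for the blank.
The known cells in row 1 total 29, leaving 36 − 29 = 7 for the blank.
The known cells in column 4 total 20, leaving 36 − 20 = 16 for the blank.
The known cells in row 5 total 35, leaving 36 − 35 = 1 for the blank.
The known cells in row 3 total 40, leaving 36 − 40 = -4 for the blank.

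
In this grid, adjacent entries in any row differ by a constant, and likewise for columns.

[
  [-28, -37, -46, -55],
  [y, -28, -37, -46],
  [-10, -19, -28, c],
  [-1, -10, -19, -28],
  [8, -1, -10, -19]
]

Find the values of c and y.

c = -37, y = -19

Along each row the entries change by -9 per step; down each column they change by 9.
Row 3: from -10 at column 1, stepping by -9 to column 4 gives -37.
Row 2: from -28 at column 2, stepping by -9 to column 1 gives -19.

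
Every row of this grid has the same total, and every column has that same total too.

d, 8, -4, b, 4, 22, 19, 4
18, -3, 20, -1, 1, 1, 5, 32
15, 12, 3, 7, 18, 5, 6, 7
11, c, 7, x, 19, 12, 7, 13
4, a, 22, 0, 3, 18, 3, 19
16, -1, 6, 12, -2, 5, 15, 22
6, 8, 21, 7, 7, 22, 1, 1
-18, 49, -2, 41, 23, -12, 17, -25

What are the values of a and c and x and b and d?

Rows 2 and 3 both sum to 73, so that's the common total.
Column 1: 18 + 15 + 11 + 4 + 16 + 6 − 18 = 52, so its missing entry is 73 − 52 = 21.
Row 1: 21 + 8 − 4 + 4 + 22 + 19 + 4 = 74, so its missing entry is 73 − 74 = -1.
Column 4: -1 − 1 + 7 + 0 + 12 + 7 + 41 = 65, so its missing entry is 73 − 65 = 8.
Row 4: 11 + 7 + 8 + 19 + 12 + 7 + 13 = 77, so its missing entry is 73 − 77 = -4.
Row 5: 4 + 22 + 0 + 3 + 18 + 3 + 19 = 69, so its missing entry is 73 − 69 = 4.

a = 4, c = -4, x = 8, b = -1, d = 21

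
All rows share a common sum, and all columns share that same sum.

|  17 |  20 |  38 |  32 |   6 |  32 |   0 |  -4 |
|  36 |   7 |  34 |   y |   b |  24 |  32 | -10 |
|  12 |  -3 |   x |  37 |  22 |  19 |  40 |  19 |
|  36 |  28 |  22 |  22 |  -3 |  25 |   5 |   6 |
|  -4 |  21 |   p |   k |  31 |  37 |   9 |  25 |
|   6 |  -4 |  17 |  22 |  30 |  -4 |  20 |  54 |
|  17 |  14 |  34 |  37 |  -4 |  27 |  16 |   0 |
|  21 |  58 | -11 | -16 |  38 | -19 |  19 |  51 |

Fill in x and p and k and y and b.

Rows 1 and 4 both sum to 141, so that's the common total.
The known cells in column 5 total 120, leaving 141 − 120 = 21 for the blank.
The known cells in row 3 total 146, leaving 141 − 146 = -5 for the blank.
The known cells in column 3 total 129, leaving 141 − 129 = 12 for the blank.
The known cells in row 5 total 131, leaving 141 − 131 = 10 for the blank.
The known cells in row 2 total 144, leaving 141 − 144 = -3 for the blank.

x = -5, p = 12, k = 10, y = -3, b = 21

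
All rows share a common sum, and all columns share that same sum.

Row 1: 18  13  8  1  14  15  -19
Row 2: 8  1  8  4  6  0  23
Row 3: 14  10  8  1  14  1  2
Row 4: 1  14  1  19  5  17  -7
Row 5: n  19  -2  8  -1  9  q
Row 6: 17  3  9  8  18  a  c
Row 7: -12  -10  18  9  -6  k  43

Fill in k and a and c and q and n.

Rows 1 and 2 both sum to 50, so that's the common total.
The known cells in column 1 total 46, leaving 50 − 46 = 4 for the blank.
The known cells in row 7 total 42, leaving 50 − 42 = 8 for the blank.
The known cells in column 6 total 50, leaving 50 − 50 = 0 for the blank.
The known cells in row 5 total 37, leaving 50 − 37 = 13 for the blank.
The known cells in row 6 total 55, leaving 50 − 55 = -5 for the blank.

k = 8, a = 0, c = -5, q = 13, n = 4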